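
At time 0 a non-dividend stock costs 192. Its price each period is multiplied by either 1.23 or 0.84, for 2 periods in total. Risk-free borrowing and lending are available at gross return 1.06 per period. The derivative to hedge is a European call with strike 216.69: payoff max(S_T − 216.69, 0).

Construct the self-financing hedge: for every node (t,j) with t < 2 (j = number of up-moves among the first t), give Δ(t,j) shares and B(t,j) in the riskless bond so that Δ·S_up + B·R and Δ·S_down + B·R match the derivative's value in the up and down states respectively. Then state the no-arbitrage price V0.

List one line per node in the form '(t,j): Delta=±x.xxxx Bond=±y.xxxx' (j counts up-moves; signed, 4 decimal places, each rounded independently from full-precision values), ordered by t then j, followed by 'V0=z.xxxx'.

(0,0): Delta=0.5244 Bond=-79.7884
(1,0): Delta=0.0000 Bond=0.0000
(1,1): Delta=0.8011 Bond=-149.9296
V0=20.8970

Risk-neutral probability p* = (R−d)/(u−d) = (1.06−0.84)/(1.23−0.84) = 0.5641.
Payoff layer (t=2): V(2,0)=0.0000, V(2,1)=0.0000, V(2,2)=73.7868
(1,0): S=161.2800. Δ = (V_up−V_dn)/(S_up−S_dn) = (0.0000−0.0000)/(198.3744−135.4752) = 0.0000. V = [p*·0.0000 + (1−p*)·0.0000]/1.06 = 0.0000. B = V − Δ·S = 0.0000.
(1,1): S=236.1600. Δ = (V_up−V_dn)/(S_up−S_dn) = (73.7868−0.0000)/(290.4768−198.3744) = 0.8011. V = [p*·73.7868 + (1−p*)·0.0000]/1.06 = 39.2673. B = V − Δ·S = -149.9296.
(0,0): S=192.0000. Δ = (V_up−V_dn)/(S_up−S_dn) = (39.2673−0.0000)/(236.1600−161.2800) = 0.5244. V = [p*·39.2673 + (1−p*)·0.0000]/1.06 = 20.8970. B = V − Δ·S = -79.7884.
Self-financing check: at every node Δ·S+B equals the discounted successor values.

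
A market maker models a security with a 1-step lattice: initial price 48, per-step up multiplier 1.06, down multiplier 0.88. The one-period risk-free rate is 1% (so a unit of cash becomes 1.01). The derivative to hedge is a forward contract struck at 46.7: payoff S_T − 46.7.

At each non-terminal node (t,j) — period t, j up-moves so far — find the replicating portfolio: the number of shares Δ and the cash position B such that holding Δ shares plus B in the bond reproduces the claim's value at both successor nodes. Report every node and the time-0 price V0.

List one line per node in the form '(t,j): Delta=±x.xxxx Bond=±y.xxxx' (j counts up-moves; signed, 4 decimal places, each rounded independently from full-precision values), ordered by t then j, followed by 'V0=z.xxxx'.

Under the risk-neutral measure, an up-move has probability p* = (R−d)/(u−d) = 0.7222 and values discount at R = 1.01.
Payoff layer (t=1): V(1,0)=-4.4600, V(1,1)=4.1800
  t=0,j=0: stock 48.0000 → up 50.8800 (V=4.1800), down 42.2400 (V=-4.4600). Price 1.7624; hedge Δ=1.0000, bond B=-46.2376.
Each (Δ,B) replicates both successor values, so the strategy is self-financing and V0 is arbitrage-free.

(0,0): Delta=1.0000 Bond=-46.2376
V0=1.7624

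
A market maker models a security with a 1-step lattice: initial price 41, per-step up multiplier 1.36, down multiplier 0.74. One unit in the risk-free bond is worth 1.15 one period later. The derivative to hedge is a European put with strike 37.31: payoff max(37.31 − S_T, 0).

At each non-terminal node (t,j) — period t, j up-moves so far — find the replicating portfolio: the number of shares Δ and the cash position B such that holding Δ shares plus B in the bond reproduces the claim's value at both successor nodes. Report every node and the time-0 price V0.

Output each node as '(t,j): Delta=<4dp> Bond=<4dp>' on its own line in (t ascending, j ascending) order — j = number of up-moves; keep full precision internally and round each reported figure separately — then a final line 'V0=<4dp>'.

(0,0): Delta=-0.2742 Bond=13.2948
V0=2.0529

No-arbitrage ⇒ martingale measure with p* = (R−d)/(u−d) = 0.6613.
Terminal payoffs: V(1,0)=6.9700, V(1,1)=0.0000
  t=0,j=0: stock 41.0000 → up 55.7600 (V=0.0000), down 30.3400 (V=6.9700). Price 2.0529; hedge Δ=-0.2742, bond B=13.2948.
Each (Δ,B) replicates both successor values, so the strategy is self-financing and V0 is arbitrage-free.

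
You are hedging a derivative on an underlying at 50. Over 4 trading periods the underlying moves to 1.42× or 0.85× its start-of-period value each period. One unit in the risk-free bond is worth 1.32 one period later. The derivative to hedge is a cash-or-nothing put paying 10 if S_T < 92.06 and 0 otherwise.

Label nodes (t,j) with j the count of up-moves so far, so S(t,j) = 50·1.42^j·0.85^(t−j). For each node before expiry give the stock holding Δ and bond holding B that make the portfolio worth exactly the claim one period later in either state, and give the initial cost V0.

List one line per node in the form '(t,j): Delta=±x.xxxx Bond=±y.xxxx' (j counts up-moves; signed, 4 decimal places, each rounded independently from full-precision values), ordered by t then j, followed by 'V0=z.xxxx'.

Under the risk-neutral measure, an up-move has probability p* = (R−d)/(u−d) = 0.8246 and values discount at R = 1.32.
At expiry t=4: V(4,0)=10.0000, V(4,1)=10.0000, V(4,2)=10.0000, V(4,3)=0.0000, V(4,4)=0.0000
Node (3,0) S=30.7062: V=(p*·10.0000+(1−p*)·10.0000)/1.32=7.5758; Δ=(10.0000−10.0000)/(43.6029−26.1003)=0.0000; B=V−Δ·S=7.5758
Node (3,1) S=51.2975: V=(p*·10.0000+(1−p*)·10.0000)/1.32=7.5758; Δ=(10.0000−10.0000)/(72.8424−43.6029)=0.0000; B=V−Δ·S=7.5758
Node (3,2) S=85.6970: V=(p*·0.0000+(1−p*)·10.0000)/1.32=1.3291; Δ=(0.0000−10.0000)/(121.6897−72.8424)=-0.2047; B=V−Δ·S=18.8729
Node (3,3) S=143.1644: V=(p*·0.0000+(1−p*)·0.0000)/1.32=0.0000; Δ=(0.0000−0.0000)/(203.2934−121.6897)=0.0000; B=V−Δ·S=0.0000
Node (2,0) S=36.1250: V=(p*·7.5758+(1−p*)·7.5758)/1.32=5.7392; Δ=(7.5758−7.5758)/(51.2975−30.7062)=0.0000; B=V−Δ·S=5.7392
Node (2,1) S=60.3500: V=(p*·1.3291+(1−p*)·7.5758)/1.32=1.8371; Δ=(1.3291−7.5758)/(85.6970−51.2975)=-0.1816; B=V−Δ·S=12.7962
Node (2,2) S=100.8200: V=(p*·0.0000+(1−p*)·1.3291)/1.32=0.1766; Δ=(0.0000−1.3291)/(143.1644−85.6970)=-0.0231; B=V−Δ·S=2.5084
Node (1,0) S=42.5000: V=(p*·1.8371+(1−p*)·5.7392)/1.32=1.9104; Δ=(1.8371−5.7392)/(60.3500−36.1250)=-0.1611; B=V−Δ·S=8.7562
Node (1,1) S=71.0000: V=(p*·0.1766+(1−p*)·1.8371)/1.32=0.3545; Δ=(0.1766−1.8371)/(100.8200−60.3500)=-0.0410; B=V−Δ·S=3.2676
Node (0,0) S=50.0000: V=(p*·0.3545+(1−p*)·1.9104)/1.32=0.4754; Δ=(0.3545−1.9104)/(71.0000−42.5000)=-0.0546; B=V−Δ·S=3.2049
Root portfolio cost Δ·50+B reproduces V0=0.4754.

(0,0): Delta=-0.0546 Bond=3.2049
(1,0): Delta=-0.1611 Bond=8.7562
(1,1): Delta=-0.0410 Bond=3.2676
(2,0): Delta=0.0000 Bond=5.7392
(2,1): Delta=-0.1816 Bond=12.7962
(2,2): Delta=-0.0231 Bond=2.5084
(3,0): Delta=0.0000 Bond=7.5758
(3,1): Delta=0.0000 Bond=7.5758
(3,2): Delta=-0.2047 Bond=18.8729
(3,3): Delta=0.0000 Bond=0.0000
V0=0.4754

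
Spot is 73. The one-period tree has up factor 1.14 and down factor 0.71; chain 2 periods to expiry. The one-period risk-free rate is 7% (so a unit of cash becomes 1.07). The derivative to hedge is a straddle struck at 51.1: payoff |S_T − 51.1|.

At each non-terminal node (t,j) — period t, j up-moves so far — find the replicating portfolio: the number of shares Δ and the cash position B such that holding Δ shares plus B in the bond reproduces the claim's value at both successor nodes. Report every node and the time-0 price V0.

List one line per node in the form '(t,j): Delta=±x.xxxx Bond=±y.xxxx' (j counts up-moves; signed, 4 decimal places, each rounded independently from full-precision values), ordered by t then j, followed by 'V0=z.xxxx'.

The replicating-portfolio and risk-neutral prices coincide; use p* = (1.07−0.71)/(1.14−0.71) = 0.8372 for the latter.
At expiry t=2: V(2,0)=14.3007, V(2,1)=7.9862, V(2,2)=43.7708
  t=1,j=0: stock 51.8300 → up 59.0862 (V=7.9862), down 36.7993 (V=14.3007). Price 8.4244; hedge Δ=-0.2833, bond B=23.1093.
  t=1,j=1: stock 83.2200 → up 94.8708 (V=43.7708), down 59.0862 (V=7.9862). Price 35.4630; hedge Δ=1.0000, bond B=-47.7570.
  t=0,j=0: stock 73.0000 → up 83.2200 (V=35.4630), down 51.8300 (V=8.4244). Price 29.0293; hedge Δ=0.8614, bond B=-33.8511.
Each (Δ,B) replicates both successor values, so the strategy is self-financing and V0 is arbitrage-free.

(0,0): Delta=0.8614 Bond=-33.8511
(1,0): Delta=-0.2833 Bond=23.1093
(1,1): Delta=1.0000 Bond=-47.7570
V0=29.0293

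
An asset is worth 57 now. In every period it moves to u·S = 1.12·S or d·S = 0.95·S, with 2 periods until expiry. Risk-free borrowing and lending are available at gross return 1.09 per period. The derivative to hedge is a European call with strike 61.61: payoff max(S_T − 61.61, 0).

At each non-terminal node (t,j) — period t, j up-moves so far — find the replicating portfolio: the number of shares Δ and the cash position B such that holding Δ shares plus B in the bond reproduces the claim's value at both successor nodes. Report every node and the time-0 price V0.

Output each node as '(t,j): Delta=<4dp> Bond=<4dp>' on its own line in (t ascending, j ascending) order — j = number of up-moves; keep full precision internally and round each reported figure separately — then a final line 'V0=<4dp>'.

(0,0): Delta=0.7712 Bond=-38.3118
(1,0): Delta=0.0000 Bond=0.0000
(1,1): Delta=0.9114 Bond=-50.7084
V0=5.6459

No-arbitrage ⇒ martingale measure with p* = (R−d)/(u−d) = 0.8235.
Terminal values V(2,·): V(2,0)=0.0000, V(2,1)=0.0000, V(2,2)=9.8908
(1,0): S=54.1500. Δ = (V_up−V_dn)/(S_up−S_dn) = (0.0000−0.0000)/(60.6480−51.4425) = 0.0000. V = [p*·0.0000 + (1−p*)·0.0000]/1.09 = 0.0000. B = V − Δ·S = 0.0000.
(1,1): S=63.8400. Δ = (V_up−V_dn)/(S_up−S_dn) = (9.8908−0.0000)/(71.5008−60.6480) = 0.9114. V = [p*·9.8908 + (1−p*)·0.0000]/1.09 = 7.4728. B = V − Δ·S = -50.7084.
(0,0): S=57.0000. Δ = (V_up−V_dn)/(S_up−S_dn) = (7.4728−0.0000)/(63.8400−54.1500) = 0.7712. V = [p*·7.4728 + (1−p*)·0.0000]/1.09 = 5.6459. B = V − Δ·S = -38.3118.
Check: Δ(0,0)·S0 + B(0,0) = 5.6459 = V0.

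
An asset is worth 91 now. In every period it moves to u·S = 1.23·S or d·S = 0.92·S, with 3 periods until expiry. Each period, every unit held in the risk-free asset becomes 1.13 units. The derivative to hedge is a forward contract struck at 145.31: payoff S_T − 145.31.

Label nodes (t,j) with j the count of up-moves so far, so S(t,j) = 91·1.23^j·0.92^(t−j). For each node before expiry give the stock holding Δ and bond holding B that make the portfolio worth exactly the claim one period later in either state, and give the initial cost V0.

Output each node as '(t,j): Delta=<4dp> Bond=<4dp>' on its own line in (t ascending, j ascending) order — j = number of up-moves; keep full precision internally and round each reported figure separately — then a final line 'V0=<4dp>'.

(0,0): Delta=1.0000 Bond=-100.7071
(1,0): Delta=1.0000 Bond=-113.7990
(1,1): Delta=1.0000 Bond=-113.7990
(2,0): Delta=1.0000 Bond=-128.5929
(2,1): Delta=1.0000 Bond=-128.5929
(2,2): Delta=1.0000 Bond=-128.5929
V0=-9.7071

The replicating-portfolio and risk-neutral prices coincide; use p* = (1.13−0.92)/(1.23−0.92) = 0.6774 for the latter.
At expiry t=3: V(3,0)=-74.4494, V(3,1)=-50.5724, V(3,2)=-18.6500, V(3,3)=24.0289
  t=2,j=0: stock 77.0224 → up 94.7376 (V=-50.5724), down 70.8606 (V=-74.4494). Price -51.5705; hedge Δ=1.0000, bond B=-128.5929.
  t=2,j=1: stock 102.9756 → up 126.6600 (V=-18.6500), down 94.7376 (V=-50.5724). Price -25.6173; hedge Δ=1.0000, bond B=-128.5929.
  t=2,j=2: stock 137.6739 → up 169.3389 (V=24.0289), down 126.6600 (V=-18.6500). Price 9.0810; hedge Δ=1.0000, bond B=-128.5929.
  t=1,j=0: stock 83.7200 → up 102.9756 (V=-25.6173), down 77.0224 (V=-51.5705). Price -30.0790; hedge Δ=1.0000, bond B=-113.7990.
  t=1,j=1: stock 111.9300 → up 137.6739 (V=9.0810), down 102.9756 (V=-25.6173). Price -1.8690; hedge Δ=1.0000, bond B=-113.7990.
  t=0,j=0: stock 91.0000 → up 111.9300 (V=-1.8690), down 83.7200 (V=-30.0790). Price -9.7071; hedge Δ=1.0000, bond B=-100.7071.
Self-financing check: at every node Δ·S+B equals the discounted successor values.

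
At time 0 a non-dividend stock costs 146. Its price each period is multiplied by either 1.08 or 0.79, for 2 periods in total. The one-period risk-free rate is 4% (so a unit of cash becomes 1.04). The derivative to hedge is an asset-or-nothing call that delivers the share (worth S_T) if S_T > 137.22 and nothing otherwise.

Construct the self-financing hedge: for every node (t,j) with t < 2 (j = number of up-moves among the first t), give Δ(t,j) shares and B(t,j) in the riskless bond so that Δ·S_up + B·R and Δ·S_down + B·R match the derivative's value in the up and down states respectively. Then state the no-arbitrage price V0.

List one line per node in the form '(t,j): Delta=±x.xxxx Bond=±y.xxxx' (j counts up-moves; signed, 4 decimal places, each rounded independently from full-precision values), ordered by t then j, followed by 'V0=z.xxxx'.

(0,0): Delta=3.3339 Bond=-369.7471
(1,0): Delta=0.0000 Bond=0.0000
(1,1): Delta=3.7241 Bond=-446.0629
V0=117.0086

No-arbitrage ⇒ martingale measure with p* = (R−d)/(u−d) = 0.8621.
At expiry t=2: V(2,0)=0.0000, V(2,1)=0.0000, V(2,2)=170.2944
Node (1,0) S=115.3400: V=(p*·0.0000+(1−p*)·0.0000)/1.04=0.0000; Δ=(0.0000−0.0000)/(124.5672−91.1186)=0.0000; B=V−Δ·S=0.0000
Node (1,1) S=157.6800: V=(p*·170.2944+(1−p*)·0.0000)/1.04=141.1592; Δ=(170.2944−0.0000)/(170.2944−124.5672)=3.7241; B=V−Δ·S=-446.0629
Node (0,0) S=146.0000: V=(p*·141.1592+(1−p*)·0.0000)/1.04=117.0086; Δ=(141.1592−0.0000)/(157.6800−115.3400)=3.3339; B=V−Δ·S=-369.7471
Check: Δ(0,0)·S0 + B(0,0) = 117.0086 = V0.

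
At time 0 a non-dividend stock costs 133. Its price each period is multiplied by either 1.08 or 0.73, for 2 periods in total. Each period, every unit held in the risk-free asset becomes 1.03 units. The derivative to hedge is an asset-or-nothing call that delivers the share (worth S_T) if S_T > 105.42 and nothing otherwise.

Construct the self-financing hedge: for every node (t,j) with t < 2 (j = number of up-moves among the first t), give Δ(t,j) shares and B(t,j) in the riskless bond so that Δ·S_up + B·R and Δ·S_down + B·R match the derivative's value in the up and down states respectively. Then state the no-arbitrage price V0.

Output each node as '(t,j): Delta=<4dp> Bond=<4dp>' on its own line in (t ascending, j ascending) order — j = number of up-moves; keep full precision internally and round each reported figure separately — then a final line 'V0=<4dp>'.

(0,0): Delta=2.7733 Bond=-261.4163
(1,0): Delta=0.0000 Bond=0.0000
(1,1): Delta=3.0857 Bond=-314.1353
V0=107.4314

Risk-neutral probability p* = (R−d)/(u−d) = (1.03−0.73)/(1.08−0.73) = 0.8571.
At expiry t=2: V(2,0)=0.0000, V(2,1)=0.0000, V(2,2)=155.1312
  t=1,j=0: stock 97.0900 → up 104.8572 (V=0.0000), down 70.8757 (V=0.0000). Price 0.0000; hedge Δ=0.0000, bond B=0.0000.
  t=1,j=1: stock 143.6400 → up 155.1312 (V=155.1312), down 104.8572 (V=0.0000). Price 129.0967; hedge Δ=3.0857, bond B=-314.1353.
  t=0,j=0: stock 133.0000 → up 143.6400 (V=129.0967), down 97.0900 (V=0.0000). Price 107.4314; hedge Δ=2.7733, bond B=-261.4163.
Check: Δ(0,0)·S0 + B(0,0) = 107.4314 = V0.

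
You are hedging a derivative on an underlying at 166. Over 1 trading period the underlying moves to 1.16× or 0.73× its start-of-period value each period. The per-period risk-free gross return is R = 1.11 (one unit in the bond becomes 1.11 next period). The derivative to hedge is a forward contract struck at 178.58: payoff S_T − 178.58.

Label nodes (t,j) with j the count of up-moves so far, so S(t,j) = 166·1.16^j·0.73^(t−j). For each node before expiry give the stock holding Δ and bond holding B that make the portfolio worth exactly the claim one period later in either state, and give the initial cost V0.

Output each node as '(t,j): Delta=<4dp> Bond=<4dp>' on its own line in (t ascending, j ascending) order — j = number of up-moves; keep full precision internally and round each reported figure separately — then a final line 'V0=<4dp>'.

(0,0): Delta=1.0000 Bond=-160.8829
V0=5.1171

Risk-neutral probability p* = (R−d)/(u−d) = (1.11−0.73)/(1.16−0.73) = 0.8837.
Terminal values V(1,·): V(1,0)=-57.4000, V(1,1)=13.9800
  t=0,j=0: stock 166.0000 → up 192.5600 (V=13.9800), down 121.1800 (V=-57.4000). Price 5.1171; hedge Δ=1.0000, bond B=-160.8829.
Root portfolio cost Δ·166+B reproduces V0=5.1171.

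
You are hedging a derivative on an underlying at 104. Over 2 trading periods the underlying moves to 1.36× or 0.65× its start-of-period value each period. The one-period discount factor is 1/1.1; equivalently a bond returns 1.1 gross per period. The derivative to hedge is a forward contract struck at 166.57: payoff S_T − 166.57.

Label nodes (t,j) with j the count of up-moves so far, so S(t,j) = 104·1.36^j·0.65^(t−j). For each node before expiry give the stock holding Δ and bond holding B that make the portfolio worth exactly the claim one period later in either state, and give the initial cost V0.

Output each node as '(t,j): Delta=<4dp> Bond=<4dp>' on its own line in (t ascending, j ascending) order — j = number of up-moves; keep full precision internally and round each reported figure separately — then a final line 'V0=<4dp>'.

No-arbitrage ⇒ martingale measure with p* = (R−d)/(u−d) = 0.6338.
Terminal values V(2,·): V(2,0)=-122.6300, V(2,1)=-74.6340, V(2,2)=25.7884
  t=1,j=0: stock 67.6000 → up 91.9360 (V=-74.6340), down 43.9400 (V=-122.6300). Price -83.8273; hedge Δ=1.0000, bond B=-151.4273.
  t=1,j=1: stock 141.4400 → up 192.3584 (V=25.7884), down 91.9360 (V=-74.6340). Price -9.9873; hedge Δ=1.0000, bond B=-151.4273.
  t=0,j=0: stock 104.0000 → up 141.4400 (V=-9.9873), down 67.6000 (V=-83.8273). Price -33.6612; hedge Δ=1.0000, bond B=-137.6612.
Root portfolio cost Δ·104+B reproduces V0=-33.6612.

(0,0): Delta=1.0000 Bond=-137.6612
(1,0): Delta=1.0000 Bond=-151.4273
(1,1): Delta=1.0000 Bond=-151.4273
V0=-33.6612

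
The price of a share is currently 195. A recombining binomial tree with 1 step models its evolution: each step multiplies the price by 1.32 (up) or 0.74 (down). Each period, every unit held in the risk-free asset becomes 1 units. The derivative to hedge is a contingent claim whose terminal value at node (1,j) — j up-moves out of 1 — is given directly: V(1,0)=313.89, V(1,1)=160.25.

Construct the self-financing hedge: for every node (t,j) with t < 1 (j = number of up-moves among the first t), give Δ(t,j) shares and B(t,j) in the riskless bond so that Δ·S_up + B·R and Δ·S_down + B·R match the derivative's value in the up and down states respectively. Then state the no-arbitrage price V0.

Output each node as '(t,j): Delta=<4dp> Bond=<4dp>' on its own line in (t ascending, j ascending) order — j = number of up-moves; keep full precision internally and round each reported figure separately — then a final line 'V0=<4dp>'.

(0,0): Delta=-1.3584 Bond=509.9134
V0=245.0169

The replicating-portfolio and risk-neutral prices coincide; use p* = (1−0.74)/(1.32−0.74) = 0.4483 for the latter.
At expiry t=1: V(1,0)=313.8900, V(1,1)=160.2500
(0,0): S=195.0000. Δ = (V_up−V_dn)/(S_up−S_dn) = (160.2500−313.8900)/(257.4000−144.3000) = -1.3584. V = [p*·160.2500 + (1−p*)·313.8900]/1 = 245.0169. B = V − Δ·S = 509.9134.
Root portfolio cost Δ·195+B reproduces V0=245.0169.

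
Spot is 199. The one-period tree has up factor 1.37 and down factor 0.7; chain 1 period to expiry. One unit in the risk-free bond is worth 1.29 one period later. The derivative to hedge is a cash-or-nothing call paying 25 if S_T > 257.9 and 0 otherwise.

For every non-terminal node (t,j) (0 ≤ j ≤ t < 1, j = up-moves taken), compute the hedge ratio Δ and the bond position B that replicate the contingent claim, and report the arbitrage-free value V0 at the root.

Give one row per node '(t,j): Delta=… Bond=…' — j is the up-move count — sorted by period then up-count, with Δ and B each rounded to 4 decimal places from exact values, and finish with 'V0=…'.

Under the risk-neutral measure, an up-move has probability p* = (R−d)/(u−d) = 0.8806 and values discount at R = 1.29.
At expiry t=1: V(1,0)=0.0000, V(1,1)=25.0000
  t=0,j=0: stock 199.0000 → up 272.6300 (V=25.0000), down 139.3000 (V=0.0000). Price 17.0658; hedge Δ=0.1875, bond B=-20.2476.
Root portfolio cost Δ·199+B reproduces V0=17.0658.

(0,0): Delta=0.1875 Bond=-20.2476
V0=17.0658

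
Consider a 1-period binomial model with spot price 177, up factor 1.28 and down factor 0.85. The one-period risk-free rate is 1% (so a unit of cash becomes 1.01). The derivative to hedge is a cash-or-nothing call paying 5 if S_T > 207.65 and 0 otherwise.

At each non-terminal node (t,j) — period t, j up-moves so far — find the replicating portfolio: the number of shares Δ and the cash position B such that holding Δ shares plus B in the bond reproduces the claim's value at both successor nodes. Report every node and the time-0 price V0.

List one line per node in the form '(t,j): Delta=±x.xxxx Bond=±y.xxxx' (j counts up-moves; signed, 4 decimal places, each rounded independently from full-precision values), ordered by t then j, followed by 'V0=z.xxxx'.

No-arbitrage ⇒ martingale measure with p* = (R−d)/(u−d) = 0.3721.
Terminal payoffs: V(1,0)=0.0000, V(1,1)=5.0000
  t=0,j=0: stock 177.0000 → up 226.5600 (V=5.0000), down 150.4500 (V=0.0000). Price 1.8420; hedge Δ=0.0657, bond B=-9.7859.
Root portfolio cost Δ·177+B reproduces V0=1.8420.

(0,0): Delta=0.0657 Bond=-9.7859
V0=1.8420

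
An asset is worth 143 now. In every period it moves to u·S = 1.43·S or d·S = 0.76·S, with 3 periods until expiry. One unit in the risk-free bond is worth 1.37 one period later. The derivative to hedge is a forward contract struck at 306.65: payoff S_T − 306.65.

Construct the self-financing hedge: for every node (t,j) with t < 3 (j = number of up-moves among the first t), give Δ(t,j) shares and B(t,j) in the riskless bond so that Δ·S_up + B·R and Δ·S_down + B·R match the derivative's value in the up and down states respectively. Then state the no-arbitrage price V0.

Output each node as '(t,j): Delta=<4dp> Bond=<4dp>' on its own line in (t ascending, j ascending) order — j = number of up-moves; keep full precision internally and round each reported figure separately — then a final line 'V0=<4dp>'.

Under the risk-neutral measure, an up-move has probability p* = (R−d)/(u−d) = 0.9104 and values discount at R = 1.37.
Terminal values V(3,·): V(3,0)=-243.8764, V(3,1)=-188.5366, V(3,2)=-84.4103, V(3,3)=111.5116
  t=2,j=0: stock 82.5968 → up 118.1134 (V=-188.5366), down 62.7736 (V=-243.8764). Price -141.2353; hedge Δ=1.0000, bond B=-223.8321.
  t=2,j=1: stock 155.4124 → up 222.2397 (V=-84.4103), down 118.1134 (V=-188.5366). Price -68.4197; hedge Δ=1.0000, bond B=-223.8321.
  t=2,j=2: stock 292.4207 → up 418.1616 (V=111.5116), down 222.2397 (V=-84.4103). Price 68.5886; hedge Δ=1.0000, bond B=-223.8321.
  t=1,j=0: stock 108.6800 → up 155.4124 (V=-68.4197), down 82.5968 (V=-141.2353). Price -54.7011; hedge Δ=1.0000, bond B=-163.3811.
  t=1,j=1: stock 204.4900 → up 292.4207 (V=68.5886), down 155.4124 (V=-68.4197). Price 41.1089; hedge Δ=1.0000, bond B=-163.3811.
  t=0,j=0: stock 143.0000 → up 204.4900 (V=41.1089), down 108.6800 (V=-54.7011). Price 23.7437; hedge Δ=1.0000, bond B=-119.2563.
Self-financing check: at every node Δ·S+B equals the discounted successor values.

(0,0): Delta=1.0000 Bond=-119.2563
(1,0): Delta=1.0000 Bond=-163.3811
(1,1): Delta=1.0000 Bond=-163.3811
(2,0): Delta=1.0000 Bond=-223.8321
(2,1): Delta=1.0000 Bond=-223.8321
(2,2): Delta=1.0000 Bond=-223.8321
V0=23.7437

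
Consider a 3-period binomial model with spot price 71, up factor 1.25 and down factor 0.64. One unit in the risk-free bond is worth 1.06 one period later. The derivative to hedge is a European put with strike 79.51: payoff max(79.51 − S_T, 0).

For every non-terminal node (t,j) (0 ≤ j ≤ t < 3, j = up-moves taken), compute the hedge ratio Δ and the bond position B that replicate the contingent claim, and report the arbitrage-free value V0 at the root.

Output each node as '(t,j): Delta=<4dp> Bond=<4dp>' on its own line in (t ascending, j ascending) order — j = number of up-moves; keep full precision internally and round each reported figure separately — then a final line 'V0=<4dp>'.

Since d<R<u, set p* = (R−d)/(u−d) = 0.6885; price each node as the discounted p*-expectation of its children.
Payoff layer (t=3): V(3,0)=60.8978, V(3,1)=43.1580, V(3,2)=8.5100, V(3,3)=0.0000
Node (2,0) S=29.0816: V=(p*·43.1580+(1−p*)·60.8978)/1.06=45.9278; Δ=(43.1580−60.8978)/(36.3520−18.6122)=-1.0000; B=V−Δ·S=75.0094
Node (2,1) S=56.8000: V=(p*·8.5100+(1−p*)·43.1580)/1.06=18.2094; Δ=(8.5100−43.1580)/(71.0000−36.3520)=-1.0000; B=V−Δ·S=75.0094
Node (2,2) S=110.9375: V=(p*·0.0000+(1−p*)·8.5100)/1.06=2.5006; Δ=(0.0000−8.5100)/(138.6719−71.0000)=-0.1258; B=V−Δ·S=16.4514
Node (1,0) S=45.4400: V=(p*·18.2094+(1−p*)·45.9278)/1.06=25.3236; Δ=(18.2094−45.9278)/(56.8000−29.0816)=-1.0000; B=V−Δ·S=70.7636
Node (1,1) S=88.7500: V=(p*·2.5006+(1−p*)·18.2094)/1.06=6.9750; Δ=(2.5006−18.2094)/(110.9375−56.8000)=-0.2902; B=V−Δ·S=32.7272
Node (0,0) S=71.0000: V=(p*·6.9750+(1−p*)·25.3236)/1.06=11.9719; Δ=(6.9750−25.3236)/(88.7500−45.4400)=-0.4237; B=V−Δ·S=42.0515
Each (Δ,B) replicates both successor values, so the strategy is self-financing and V0 is arbitrage-free.

(0,0): Delta=-0.4237 Bond=42.0515
(1,0): Delta=-1.0000 Bond=70.7636
(1,1): Delta=-0.2902 Bond=32.7272
(2,0): Delta=-1.0000 Bond=75.0094
(2,1): Delta=-1.0000 Bond=75.0094
(2,2): Delta=-0.1258 Bond=16.4514
V0=11.9719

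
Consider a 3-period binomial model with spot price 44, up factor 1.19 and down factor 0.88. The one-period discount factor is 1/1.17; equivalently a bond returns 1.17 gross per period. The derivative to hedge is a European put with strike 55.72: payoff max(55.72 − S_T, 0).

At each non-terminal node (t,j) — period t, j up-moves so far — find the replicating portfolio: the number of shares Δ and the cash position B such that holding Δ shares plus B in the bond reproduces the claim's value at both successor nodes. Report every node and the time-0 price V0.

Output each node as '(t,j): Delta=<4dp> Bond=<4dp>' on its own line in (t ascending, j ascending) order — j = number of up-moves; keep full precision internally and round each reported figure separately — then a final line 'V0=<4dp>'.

(0,0): Delta=-0.1363 Bond=6.2081
(1,0): Delta=-1.0000 Bond=40.7042
(1,1): Delta=-0.0923 Bond=4.9572
(2,0): Delta=-1.0000 Bond=47.6239
(2,1): Delta=-1.0000 Bond=47.6239
(2,2): Delta=-0.0460 Bond=2.9155
V0=0.2090

The replicating-portfolio and risk-neutral prices coincide; use p* = (1.17−0.88)/(1.19−0.88) = 0.9355 for the latter.
Terminal values V(3,·): V(3,0)=25.7352, V(3,1)=15.1724, V(3,2)=0.8886, V(3,3)=0.0000
Node (2,0) S=34.0736: V=(p*·15.1724+(1−p*)·25.7352)/1.17=13.5503; Δ=(15.1724−25.7352)/(40.5476−29.9848)=-1.0000; B=V−Δ·S=47.6239
Node (2,1) S=46.0768: V=(p*·0.8886+(1−p*)·15.1724)/1.17=1.5471; Δ=(0.8886−15.1724)/(54.8314−40.5476)=-1.0000; B=V−Δ·S=47.6239
Node (2,2) S=62.3084: V=(p*·0.0000+(1−p*)·0.8886)/1.17=0.0490; Δ=(0.0000−0.8886)/(74.1470−54.8314)=-0.0460; B=V−Δ·S=2.9155
Node (1,0) S=38.7200: V=(p*·1.5471+(1−p*)·13.5503)/1.17=1.9842; Δ=(1.5471−13.5503)/(46.0768−34.0736)=-1.0000; B=V−Δ·S=40.7042
Node (1,1) S=52.3600: V=(p*·0.0490+(1−p*)·1.5471)/1.17=0.1245; Δ=(0.0490−1.5471)/(62.3084−46.0768)=-0.0923; B=V−Δ·S=4.9572
Node (0,0) S=44.0000: V=(p*·0.1245+(1−p*)·1.9842)/1.17=0.2090; Δ=(0.1245−1.9842)/(52.3600−38.7200)=-0.1363; B=V−Δ·S=6.2081
Self-financing check: at every node Δ·S+B equals the discounted successor values.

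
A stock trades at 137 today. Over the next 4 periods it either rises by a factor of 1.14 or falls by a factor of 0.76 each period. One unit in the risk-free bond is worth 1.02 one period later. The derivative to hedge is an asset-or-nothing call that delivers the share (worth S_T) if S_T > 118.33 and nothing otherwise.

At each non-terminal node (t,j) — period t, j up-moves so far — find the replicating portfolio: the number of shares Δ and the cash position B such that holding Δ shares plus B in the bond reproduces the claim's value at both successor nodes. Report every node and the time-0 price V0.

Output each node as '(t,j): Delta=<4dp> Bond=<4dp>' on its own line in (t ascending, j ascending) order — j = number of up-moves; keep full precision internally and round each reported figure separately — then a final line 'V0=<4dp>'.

The replicating-portfolio and risk-neutral prices coincide; use p* = (1.02−0.76)/(1.14−0.76) = 0.6842 for the latter.
Terminal payoffs: V(4,0)=0.0000, V(4,1)=0.0000, V(4,2)=0.0000, V(4,3)=154.2584, V(4,4)=231.3875
Node (3,0) S=60.1397: V=(p*·0.0000+(1−p*)·0.0000)/1.02=0.0000; Δ=(0.0000−0.0000)/(68.5593−45.7062)=0.0000; B=V−Δ·S=0.0000
Node (3,1) S=90.2096: V=(p*·0.0000+(1−p*)·0.0000)/1.02=0.0000; Δ=(0.0000−0.0000)/(102.8389−68.5593)=0.0000; B=V−Δ·S=0.0000
Node (3,2) S=135.3144: V=(p*·154.2584+(1−p*)·0.0000)/1.02=103.4757; Δ=(154.2584−0.0000)/(154.2584−102.8389)=3.0000; B=V−Δ·S=-302.4674
Node (3,3) S=202.9715: V=(p*·231.3875+(1−p*)·154.2584)/1.02=202.9715; Δ=(231.3875−154.2584)/(231.3875−154.2584)=1.0000; B=V−Δ·S=0.0000
Node (2,0) S=79.1312: V=(p*·0.0000+(1−p*)·0.0000)/1.02=0.0000; Δ=(0.0000−0.0000)/(90.2096−60.1397)=0.0000; B=V−Δ·S=0.0000
Node (2,1) S=118.6968: V=(p*·103.4757+(1−p*)·0.0000)/1.02=69.4109; Δ=(103.4757−0.0000)/(135.3144−90.2096)=2.2941; B=V−Δ·S=-202.8935
Node (2,2) S=178.0452: V=(p*·202.9715+(1−p*)·103.4757)/1.02=168.1880; Δ=(202.9715−103.4757)/(202.9715−135.3144)=1.4706; B=V−Δ·S=-93.6432
Node (1,0) S=104.1200: V=(p*·69.4109+(1−p*)·0.0000)/1.02=46.5605; Δ=(69.4109−0.0000)/(118.6968−79.1312)=1.7543; B=V−Δ·S=-136.0999
Node (1,1) S=156.1800: V=(p*·168.1880+(1−p*)·69.4109)/1.02=134.3091; Δ=(168.1880−69.4109)/(178.0452−118.6968)=1.6644; B=V−Δ·S=-125.6306
Node (0,0) S=137.0000: V=(p*·134.3091+(1−p*)·46.5605)/1.02=104.5088; Δ=(134.3091−46.5605)/(156.1800−104.1200)=1.6855; B=V−Δ·S=-126.4085
The time-0 hedge costs 104.5088, which is the no-arbitrage price.

(0,0): Delta=1.6855 Bond=-126.4085
(1,0): Delta=1.7543 Bond=-136.0999
(1,1): Delta=1.6644 Bond=-125.6306
(2,0): Delta=0.0000 Bond=0.0000
(2,1): Delta=2.2941 Bond=-202.8935
(2,2): Delta=1.4706 Bond=-93.6432
(3,0): Delta=0.0000 Bond=0.0000
(3,1): Delta=0.0000 Bond=0.0000
(3,2): Delta=3.0000 Bond=-302.4674
(3,3): Delta=1.0000 Bond=0.0000
V0=104.5088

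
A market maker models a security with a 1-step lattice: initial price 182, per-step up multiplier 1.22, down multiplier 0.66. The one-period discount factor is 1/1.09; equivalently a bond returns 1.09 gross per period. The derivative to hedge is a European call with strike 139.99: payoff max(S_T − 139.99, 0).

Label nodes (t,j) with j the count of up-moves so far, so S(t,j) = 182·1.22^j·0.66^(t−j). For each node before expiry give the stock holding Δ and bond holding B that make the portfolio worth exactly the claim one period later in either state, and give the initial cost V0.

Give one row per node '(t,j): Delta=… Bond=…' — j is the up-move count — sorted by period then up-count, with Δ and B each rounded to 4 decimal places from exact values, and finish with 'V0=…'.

(0,0): Delta=0.8050 Bond=-88.7172
V0=57.8006

The replicating-portfolio and risk-neutral prices coincide; use p* = (1.09−0.66)/(1.22−0.66) = 0.7679 for the latter.
At expiry t=1: V(1,0)=0.0000, V(1,1)=82.0500
  t=0,j=0: stock 182.0000 → up 222.0400 (V=82.0500), down 120.1200 (V=0.0000). Price 57.8006; hedge Δ=0.8050, bond B=-88.7172.
Self-financing check: at every node Δ·S+B equals the discounted successor values.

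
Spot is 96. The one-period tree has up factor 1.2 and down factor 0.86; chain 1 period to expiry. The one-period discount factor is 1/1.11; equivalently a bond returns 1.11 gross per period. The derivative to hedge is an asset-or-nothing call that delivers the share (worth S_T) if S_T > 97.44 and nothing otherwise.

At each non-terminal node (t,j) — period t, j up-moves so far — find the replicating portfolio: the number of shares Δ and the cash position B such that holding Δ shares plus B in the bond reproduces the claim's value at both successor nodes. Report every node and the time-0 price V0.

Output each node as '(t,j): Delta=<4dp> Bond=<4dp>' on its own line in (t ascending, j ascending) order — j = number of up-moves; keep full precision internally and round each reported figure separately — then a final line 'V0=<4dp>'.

The replicating-portfolio and risk-neutral prices coincide; use p* = (1.11−0.86)/(1.2−0.86) = 0.7353 for the latter.
Payoff layer (t=1): V(1,0)=0.0000, V(1,1)=115.2000
  t=0,j=0: stock 96.0000 → up 115.2000 (V=115.2000), down 82.5600 (V=0.0000). Price 76.3116; hedge Δ=3.5294, bond B=-262.5119.
The time-0 hedge costs 76.3116, which is the no-arbitrage price.

(0,0): Delta=3.5294 Bond=-262.5119
V0=76.3116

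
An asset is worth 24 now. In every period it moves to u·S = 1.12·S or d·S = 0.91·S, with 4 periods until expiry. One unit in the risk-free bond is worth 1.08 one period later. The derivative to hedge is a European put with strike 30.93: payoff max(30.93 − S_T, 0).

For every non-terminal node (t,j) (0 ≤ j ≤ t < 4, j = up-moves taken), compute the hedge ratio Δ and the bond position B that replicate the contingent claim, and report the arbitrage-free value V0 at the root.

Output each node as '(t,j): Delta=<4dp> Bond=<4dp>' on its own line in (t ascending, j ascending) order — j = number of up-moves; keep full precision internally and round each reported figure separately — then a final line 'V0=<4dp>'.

(0,0): Delta=-0.4289 Bond=11.1861
(1,0): Delta=-1.0000 Bond=24.5532
(1,1): Delta=-0.3198 Bond=9.1464
(2,0): Delta=-1.0000 Bond=26.5175
(2,1): Delta=-1.0000 Bond=26.5175
(2,2): Delta=-0.1897 Bond=5.9629
(3,0): Delta=-1.0000 Bond=28.6389
(3,1): Delta=-1.0000 Bond=28.6389
(3,2): Delta=-1.0000 Bond=28.6389
(3,3): Delta=-0.0348 Bond=1.2167
V0=0.8919

Since d<R<u, set p* = (R−d)/(u−d) = 0.8095; price each node as the discounted p*-expectation of its children.
Terminal values V(4,·): V(4,0)=14.4720, V(4,1)=10.6740, V(4,2)=5.9996, V(4,3)=0.2464, V(4,4)=0.0000
Node (3,0) S=18.0857: V=(p*·10.6740+(1−p*)·14.4720)/1.08=10.5532; Δ=(10.6740−14.4720)/(20.2560−16.4580)=-1.0000; B=V−Δ·S=28.6389
Node (3,1) S=22.2593: V=(p*·5.9996+(1−p*)·10.6740)/1.08=6.3796; Δ=(5.9996−10.6740)/(24.9304−20.2560)=-1.0000; B=V−Δ·S=28.6389
Node (3,2) S=27.3961: V=(p*·0.2464+(1−p*)·5.9996)/1.08=1.2428; Δ=(0.2464−5.9996)/(30.6836−24.9304)=-1.0000; B=V−Δ·S=28.6389
Node (3,3) S=33.7183: V=(p*·0.0000+(1−p*)·0.2464)/1.08=0.0435; Δ=(0.0000−0.2464)/(37.7645−30.6836)=-0.0348; B=V−Δ·S=1.2167
Node (2,0) S=19.8744: V=(p*·6.3796+(1−p*)·10.5532)/1.08=6.6431; Δ=(6.3796−10.5532)/(22.2593−18.0857)=-1.0000; B=V−Δ·S=26.5175
Node (2,1) S=24.4608: V=(p*·1.2428+(1−p*)·6.3796)/1.08=2.0567; Δ=(1.2428−6.3796)/(27.3961−22.2593)=-1.0000; B=V−Δ·S=26.5175
Node (2,2) S=30.1056: V=(p*·0.0435+(1−p*)·1.2428)/1.08=0.2518; Δ=(0.0435−1.2428)/(33.7183−27.3961)=-0.1897; B=V−Δ·S=5.9629
Node (1,0) S=21.8400: V=(p*·2.0567+(1−p*)·6.6431)/1.08=2.7132; Δ=(2.0567−6.6431)/(24.4608−19.8744)=-1.0000; B=V−Δ·S=24.5532
Node (1,1) S=26.8800: V=(p*·0.2518+(1−p*)·2.0567)/1.08=0.5514; Δ=(0.2518−2.0567)/(30.1056−24.4608)=-0.3198; B=V−Δ·S=9.1464
Node (0,0) S=24.0000: V=(p*·0.5514+(1−p*)·2.7132)/1.08=0.8919; Δ=(0.5514−2.7132)/(26.8800−21.8400)=-0.4289; B=V−Δ·S=11.1861
Self-financing check: at every node Δ·S+B equals the discounted successor values.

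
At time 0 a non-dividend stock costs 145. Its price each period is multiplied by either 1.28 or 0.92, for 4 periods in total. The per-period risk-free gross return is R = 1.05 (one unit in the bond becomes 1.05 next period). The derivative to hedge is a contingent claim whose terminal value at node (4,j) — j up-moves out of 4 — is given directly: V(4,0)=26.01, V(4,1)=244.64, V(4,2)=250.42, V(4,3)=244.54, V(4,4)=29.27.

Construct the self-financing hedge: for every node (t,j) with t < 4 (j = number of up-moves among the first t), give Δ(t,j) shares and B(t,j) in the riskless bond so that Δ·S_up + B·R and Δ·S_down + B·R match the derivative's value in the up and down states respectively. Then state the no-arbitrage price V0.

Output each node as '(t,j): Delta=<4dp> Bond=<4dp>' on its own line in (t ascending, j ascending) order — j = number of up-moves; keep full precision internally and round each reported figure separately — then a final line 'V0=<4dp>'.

(0,0): Delta=0.7937 Bond=54.7023
(1,0): Delta=1.7214 Bond=-66.3089
(1,1): Delta=-0.3859 Bond=276.3732
(2,0): Delta=3.0559 Bond=-233.4104
(2,1): Delta=0.0243 Bond=220.1509
(2,2): Delta=-0.9075 Bond=414.1104
(3,0): Delta=5.3787 Bond=-507.3439
(3,1): Delta=0.1022 Bond=218.9228
(3,2): Delta=-0.0747 Bond=252.8063
(3,3): Delta=-1.9665 Bond=756.8328
V0=169.7940

No-arbitrage ⇒ martingale measure with p* = (R−d)/(u−d) = 0.3611.
Terminal values V(4,·): V(4,0)=26.0100, V(4,1)=244.6400, V(4,2)=250.4200, V(4,3)=244.5400, V(4,4)=29.2700
(3,0): S=112.9098. Δ = (V_up−V_dn)/(S_up−S_dn) = (244.6400−26.0100)/(144.5245−103.8770) = 5.3787. V = [p*·244.6400 + (1−p*)·26.0100]/1.05 = 99.9616. B = V − Δ·S = -507.3439.
(3,1): S=157.0918. Δ = (V_up−V_dn)/(S_up−S_dn) = (250.4200−244.6400)/(201.0776−144.5245) = 0.1022. V = [p*·250.4200 + (1−p*)·244.6400]/1.05 = 234.9783. B = V − Δ·S = 218.9228.
(3,2): S=218.5626. Δ = (V_up−V_dn)/(S_up−S_dn) = (244.5400−250.4200)/(279.7601−201.0776) = -0.0747. V = [p*·244.5400 + (1−p*)·250.4200]/1.05 = 236.4730. B = V − Δ·S = 252.8063.
(3,3): S=304.0870. Δ = (V_up−V_dn)/(S_up−S_dn) = (29.2700−244.5400)/(389.2314−279.7601) = -1.9665. V = [p*·29.2700 + (1−p*)·244.5400]/1.05 = 158.8606. B = V − Δ·S = 756.8328.
(2,0): S=122.7280. Δ = (V_up−V_dn)/(S_up−S_dn) = (234.9783−99.9616)/(157.0918−112.9098) = 3.0559. V = [p*·234.9783 + (1−p*)·99.9616]/1.05 = 141.6359. B = V − Δ·S = -233.4104.
(2,1): S=170.7520. Δ = (V_up−V_dn)/(S_up−S_dn) = (236.4730−234.9783)/(218.5626−157.0918) = 0.0243. V = [p*·236.4730 + (1−p*)·234.9783]/1.05 = 224.3029. B = V − Δ·S = 220.1509.
(2,2): S=237.5680. Δ = (V_up−V_dn)/(S_up−S_dn) = (158.8606−236.4730)/(304.0870−218.5626) = -0.9075. V = [p*·158.8606 + (1−p*)·236.4730]/1.05 = 198.5203. B = V − Δ·S = 414.1104.
(1,0): S=133.4000. Δ = (V_up−V_dn)/(S_up−S_dn) = (224.3029−141.6359)/(170.7520−122.7280) = 1.7214. V = [p*·224.3029 + (1−p*)·141.6359]/1.05 = 163.3218. B = V − Δ·S = -66.3089.
(1,1): S=185.6000. Δ = (V_up−V_dn)/(S_up−S_dn) = (198.5203−224.3029)/(237.5680−170.7520) = -0.3859. V = [p*·198.5203 + (1−p*)·224.3029]/1.05 = 204.7548. B = V − Δ·S = 276.3732.
(0,0): S=145.0000. Δ = (V_up−V_dn)/(S_up−S_dn) = (204.7548−163.3218)/(185.6000−133.4000) = 0.7937. V = [p*·204.7548 + (1−p*)·163.3218]/1.05 = 169.7940. B = V − Δ·S = 54.7023.
Check: Δ(0,0)·S0 + B(0,0) = 169.7940 = V0.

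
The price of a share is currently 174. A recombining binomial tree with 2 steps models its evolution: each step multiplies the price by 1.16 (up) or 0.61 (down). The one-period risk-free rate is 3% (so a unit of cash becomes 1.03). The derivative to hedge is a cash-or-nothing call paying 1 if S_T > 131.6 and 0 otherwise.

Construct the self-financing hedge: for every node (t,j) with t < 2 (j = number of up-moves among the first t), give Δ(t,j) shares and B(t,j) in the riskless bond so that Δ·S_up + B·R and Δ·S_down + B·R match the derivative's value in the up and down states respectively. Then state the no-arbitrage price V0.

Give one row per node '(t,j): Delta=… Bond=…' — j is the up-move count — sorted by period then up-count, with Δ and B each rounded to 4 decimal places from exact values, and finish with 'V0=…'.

No-arbitrage ⇒ martingale measure with p* = (R−d)/(u−d) = 0.7636.
Terminal values V(2,·): V(2,0)=0.0000, V(2,1)=0.0000, V(2,2)=1.0000
Node (1,0) S=106.1400: V=(p*·0.0000+(1−p*)·0.0000)/1.03=0.0000; Δ=(0.0000−0.0000)/(123.1224−64.7454)=0.0000; B=V−Δ·S=0.0000
Node (1,1) S=201.8400: V=(p*·1.0000+(1−p*)·0.0000)/1.03=0.7414; Δ=(1.0000−0.0000)/(234.1344−123.1224)=0.0090; B=V−Δ·S=-1.0768
Node (0,0) S=174.0000: V=(p*·0.7414+(1−p*)·0.0000)/1.03=0.5497; Δ=(0.7414−0.0000)/(201.8400−106.1400)=0.0077; B=V−Δ·S=-0.7983
Self-financing check: at every node Δ·S+B equals the discounted successor values.

(0,0): Delta=0.0077 Bond=-0.7983
(1,0): Delta=0.0000 Bond=0.0000
(1,1): Delta=0.0090 Bond=-1.0768
V0=0.5497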